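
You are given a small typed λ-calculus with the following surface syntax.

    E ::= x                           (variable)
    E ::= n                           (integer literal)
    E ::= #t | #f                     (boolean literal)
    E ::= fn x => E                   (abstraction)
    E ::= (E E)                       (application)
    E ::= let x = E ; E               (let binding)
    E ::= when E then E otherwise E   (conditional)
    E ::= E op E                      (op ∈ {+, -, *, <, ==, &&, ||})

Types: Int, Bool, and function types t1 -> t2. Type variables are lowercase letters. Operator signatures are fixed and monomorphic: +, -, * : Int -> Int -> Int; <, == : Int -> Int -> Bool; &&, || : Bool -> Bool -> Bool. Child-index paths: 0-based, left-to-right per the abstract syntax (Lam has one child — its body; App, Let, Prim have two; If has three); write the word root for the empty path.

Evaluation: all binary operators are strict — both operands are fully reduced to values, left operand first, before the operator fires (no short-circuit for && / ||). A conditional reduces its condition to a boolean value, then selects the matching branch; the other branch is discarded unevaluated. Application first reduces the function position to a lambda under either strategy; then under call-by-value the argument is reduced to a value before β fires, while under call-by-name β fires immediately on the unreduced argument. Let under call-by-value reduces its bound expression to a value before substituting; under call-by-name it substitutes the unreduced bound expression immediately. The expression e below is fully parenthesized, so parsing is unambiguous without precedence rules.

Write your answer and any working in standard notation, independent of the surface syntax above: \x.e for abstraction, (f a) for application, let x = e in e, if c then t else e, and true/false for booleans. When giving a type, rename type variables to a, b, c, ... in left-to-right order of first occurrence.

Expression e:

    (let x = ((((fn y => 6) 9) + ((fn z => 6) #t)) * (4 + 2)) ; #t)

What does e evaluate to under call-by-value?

Answer: true

Working:
step 0: (let x = ((((\y.6) 9) + ((\z.6) true)) * (4 + 2)) in true)
step 1: [beta@0.0.0] (let x = ((6 + ((\z.6) true)) * (4 + 2)) in true)
step 2: [beta@0.0.1] (let x = ((6 + 6) * (4 + 2)) in true)
step 3: [delta@0.0] (let x = (12 * (4 + 2)) in true)
step 4: [delta@0.1] (let x = (12 * 6) in true)
step 5: [delta@0] (let x = 72 in true)
step 6: [let@root] true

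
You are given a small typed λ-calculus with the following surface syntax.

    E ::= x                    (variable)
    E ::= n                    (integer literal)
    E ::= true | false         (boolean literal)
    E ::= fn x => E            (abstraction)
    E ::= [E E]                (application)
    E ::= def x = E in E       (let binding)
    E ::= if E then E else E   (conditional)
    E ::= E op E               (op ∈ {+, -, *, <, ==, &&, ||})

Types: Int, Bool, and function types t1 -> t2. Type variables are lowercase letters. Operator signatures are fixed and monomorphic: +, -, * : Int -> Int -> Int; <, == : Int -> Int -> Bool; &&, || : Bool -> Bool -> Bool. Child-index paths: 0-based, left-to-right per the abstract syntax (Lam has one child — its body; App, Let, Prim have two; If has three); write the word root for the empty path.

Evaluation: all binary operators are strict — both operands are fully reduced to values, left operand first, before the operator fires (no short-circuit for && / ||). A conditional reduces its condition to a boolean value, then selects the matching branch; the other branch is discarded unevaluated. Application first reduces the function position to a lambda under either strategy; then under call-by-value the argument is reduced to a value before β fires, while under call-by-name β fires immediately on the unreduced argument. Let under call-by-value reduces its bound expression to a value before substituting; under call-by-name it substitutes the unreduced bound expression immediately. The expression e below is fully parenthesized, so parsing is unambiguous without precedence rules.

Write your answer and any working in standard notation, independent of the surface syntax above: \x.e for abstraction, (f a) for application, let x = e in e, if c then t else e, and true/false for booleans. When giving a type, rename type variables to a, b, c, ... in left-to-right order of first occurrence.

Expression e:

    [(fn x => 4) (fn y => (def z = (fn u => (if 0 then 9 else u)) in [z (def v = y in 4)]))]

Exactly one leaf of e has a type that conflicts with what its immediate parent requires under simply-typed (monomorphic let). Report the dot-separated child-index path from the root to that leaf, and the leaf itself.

Answer: 1.0.0.0.0 : 0

Trace:
\x._ : a -> Int
  unify Int ~ Bool
  FAIL: mismatch Int ~ Bool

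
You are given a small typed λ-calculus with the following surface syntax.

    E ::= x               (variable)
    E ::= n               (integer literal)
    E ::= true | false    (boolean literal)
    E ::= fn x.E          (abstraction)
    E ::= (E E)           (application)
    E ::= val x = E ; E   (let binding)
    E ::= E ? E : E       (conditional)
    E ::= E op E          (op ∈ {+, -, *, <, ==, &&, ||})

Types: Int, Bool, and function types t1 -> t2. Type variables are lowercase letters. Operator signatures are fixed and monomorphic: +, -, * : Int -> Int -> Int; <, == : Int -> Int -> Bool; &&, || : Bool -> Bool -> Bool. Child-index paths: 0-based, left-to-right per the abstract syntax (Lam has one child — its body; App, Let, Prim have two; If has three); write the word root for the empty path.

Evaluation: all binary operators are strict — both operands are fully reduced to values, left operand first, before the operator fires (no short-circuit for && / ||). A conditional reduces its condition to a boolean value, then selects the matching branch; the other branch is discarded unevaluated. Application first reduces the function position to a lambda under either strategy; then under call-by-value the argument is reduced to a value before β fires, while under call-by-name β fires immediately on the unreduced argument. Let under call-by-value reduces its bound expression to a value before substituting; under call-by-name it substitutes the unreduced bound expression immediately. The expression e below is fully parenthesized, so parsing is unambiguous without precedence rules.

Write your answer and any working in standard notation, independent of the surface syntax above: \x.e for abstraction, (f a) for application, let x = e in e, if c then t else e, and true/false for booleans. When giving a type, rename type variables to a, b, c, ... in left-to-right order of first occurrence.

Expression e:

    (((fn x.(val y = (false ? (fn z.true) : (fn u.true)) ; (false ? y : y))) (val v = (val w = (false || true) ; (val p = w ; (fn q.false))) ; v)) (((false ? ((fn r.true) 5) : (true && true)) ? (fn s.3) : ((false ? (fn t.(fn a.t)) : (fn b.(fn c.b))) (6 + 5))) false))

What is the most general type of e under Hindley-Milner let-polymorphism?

Derivation:
  unify Bool ~ Bool
\z._ : b -> Bool
\u._ : c -> Bool
  unify b -> Bool ~ c -> Bool
  unify b ~ c
  unify Bool ~ Bool
let y : forall. c -> Bool
  unify Bool ~ Bool
y : d -> Bool
y : e -> Bool
  unify d -> Bool ~ e -> Bool
  unify d ~ e
  unify Bool ~ Bool
\x._ : a -> e -> Bool
  unify Bool ~ Bool
  unify Bool ~ Bool
let w : Bool
w : Bool
let p : Bool
\q._ : f -> Bool
let v : forall. f -> Bool
v : g -> Bool
  unify a -> e -> Bool ~ (g -> Bool) -> h
  unify a ~ g -> Bool
  unify e -> Bool ~ h
_ _ : e -> Bool
  unify Bool ~ Bool
\r._ : i -> Bool
  unify i -> Bool ~ Int -> j
  unify i ~ Int
  unify Bool ~ j
_ _ : Bool
  unify Bool ~ Bool
  unify Bool ~ Bool
  unify Bool ~ Bool
  unify Bool ~ Bool
\s._ : k -> Int
  unify Bool ~ Bool
t : l
\a._ : m -> l
\t._ : l -> m -> l
b : n
\c._ : o -> n
\b._ : n -> o -> n
  unify l -> m -> l ~ n -> o -> n
  unify l ~ n
  unify m -> n ~ o -> n
  unify m ~ o
  unify n ~ n
  unify Int ~ Int
  unify Int ~ Int
  unify n -> o -> n ~ Int -> p
  unify n ~ Int
  unify o -> Int ~ p
_ _ : o -> Int
  unify k -> Int ~ o -> Int
  unify k ~ o
  unify Int ~ Int
  unify o -> Int ~ Bool -> q
  unify o ~ Bool
  unify Int ~ q
_ _ : Int
  unify e -> Bool ~ Int -> r
  unify e ~ Int
  unify Bool ~ r
_ _ : Bool

Answer: Bool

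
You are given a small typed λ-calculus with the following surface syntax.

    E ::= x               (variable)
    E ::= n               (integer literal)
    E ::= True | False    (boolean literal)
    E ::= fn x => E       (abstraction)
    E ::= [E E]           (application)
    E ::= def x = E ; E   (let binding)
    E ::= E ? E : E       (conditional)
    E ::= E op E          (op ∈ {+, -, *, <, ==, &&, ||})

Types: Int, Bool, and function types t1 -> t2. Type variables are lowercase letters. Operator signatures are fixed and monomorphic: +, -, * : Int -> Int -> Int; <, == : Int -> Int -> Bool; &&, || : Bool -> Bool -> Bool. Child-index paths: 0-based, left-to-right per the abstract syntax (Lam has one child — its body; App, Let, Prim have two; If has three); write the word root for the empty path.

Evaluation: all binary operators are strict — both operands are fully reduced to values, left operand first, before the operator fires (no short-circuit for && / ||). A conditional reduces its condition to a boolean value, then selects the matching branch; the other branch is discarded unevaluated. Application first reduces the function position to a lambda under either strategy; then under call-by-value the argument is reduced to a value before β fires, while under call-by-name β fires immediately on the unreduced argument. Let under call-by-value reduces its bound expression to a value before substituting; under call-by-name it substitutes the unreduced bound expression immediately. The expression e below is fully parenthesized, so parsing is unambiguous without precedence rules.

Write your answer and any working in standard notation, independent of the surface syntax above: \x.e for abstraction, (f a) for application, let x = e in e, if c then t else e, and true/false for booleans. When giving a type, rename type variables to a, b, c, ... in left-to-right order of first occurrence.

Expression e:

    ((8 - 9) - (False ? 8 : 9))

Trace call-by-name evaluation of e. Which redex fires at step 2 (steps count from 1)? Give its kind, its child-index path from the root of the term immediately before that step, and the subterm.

Answer: if at 1 : (if false then 8 else 9)

Working:
step 0: ((8 - 9) - (if false then 8 else 9))
step 1: [delta@0] (-1 - (if false then 8 else 9))
step 2: [if@1] (-1 - 9)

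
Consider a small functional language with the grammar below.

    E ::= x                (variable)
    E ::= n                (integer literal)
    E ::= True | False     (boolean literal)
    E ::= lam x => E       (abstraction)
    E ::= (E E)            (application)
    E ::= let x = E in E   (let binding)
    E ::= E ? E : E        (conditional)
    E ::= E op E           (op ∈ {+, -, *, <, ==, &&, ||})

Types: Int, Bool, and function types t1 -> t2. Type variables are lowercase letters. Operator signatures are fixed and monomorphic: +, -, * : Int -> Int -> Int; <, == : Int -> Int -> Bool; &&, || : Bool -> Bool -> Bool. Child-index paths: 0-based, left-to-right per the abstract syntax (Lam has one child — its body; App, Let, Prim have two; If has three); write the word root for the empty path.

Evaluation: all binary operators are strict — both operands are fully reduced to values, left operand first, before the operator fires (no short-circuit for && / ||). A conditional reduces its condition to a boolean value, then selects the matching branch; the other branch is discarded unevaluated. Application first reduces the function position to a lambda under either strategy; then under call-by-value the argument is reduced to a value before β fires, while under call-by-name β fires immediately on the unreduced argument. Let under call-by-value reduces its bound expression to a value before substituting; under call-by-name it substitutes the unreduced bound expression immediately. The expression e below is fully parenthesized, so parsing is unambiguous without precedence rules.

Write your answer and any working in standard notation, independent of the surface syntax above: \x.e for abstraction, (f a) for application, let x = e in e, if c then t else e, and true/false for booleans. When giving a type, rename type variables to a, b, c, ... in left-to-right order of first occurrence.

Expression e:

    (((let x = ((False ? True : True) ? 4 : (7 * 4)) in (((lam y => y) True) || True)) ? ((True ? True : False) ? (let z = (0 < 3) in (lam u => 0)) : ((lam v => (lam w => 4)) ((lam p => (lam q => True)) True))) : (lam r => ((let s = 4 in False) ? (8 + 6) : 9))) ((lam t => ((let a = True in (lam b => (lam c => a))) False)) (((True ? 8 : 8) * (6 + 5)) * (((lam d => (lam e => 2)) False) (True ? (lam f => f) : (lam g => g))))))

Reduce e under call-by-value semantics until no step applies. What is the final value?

Working:
step 0: ((if (let x = (if (if false then true else true) then 4 else (7 * 4)) in (((\y.y) true) || true)) then (if (if true then true else false) then (let z = (0 < 3) in (\u.0)) else ((\v.(\w.4)) ((\p.(\q.true)) true))) else (\r.(if (let s = 4 in false) then (8 + 6) else 9))) ((\t.((let a = true in (\b.(\c.a))) false)) (((if true then 8 else 8) * (6 + 5)) * (((\d.(\e.2)) false) (if true then (\f.f) else (\g.g))))))
step 1: [if@0.0.0.0] ((if (let x = (if true then 4 else (7 * 4)) in (((\y.y) true) || true)) then (if (if true then true else false) then (let z = (0 < 3) in (\u.0)) else ((\v.(\w.4)) ((\p.(\q.true)) true))) else (\r.(if (let s = 4 in false) then (8 + 6) else 9))) ((\t.((let a = true in (\b.(\c.a))) false)) (((if true then 8 else 8) * (6 + 5)) * (((\d.(\e.2)) false) (if true then (\f.f) else (\g.g))))))
step 2: [if@0.0.0] ((if (let x = 4 in (((\y.y) true) || true)) then (if (if true then true else false) then (let z = (0 < 3) in (\u.0)) else ((\v.(\w.4)) ((\p.(\q.true)) true))) else (\r.(if (let s = 4 in false) then (8 + 6) else 9))) ((\t.((let a = true in (\b.(\c.a))) false)) (((if true then 8 else 8) * (6 + 5)) * (((\d.(\e.2)) false) (if true then (\f.f) else (\g.g))))))
step 3: [let@0.0] ((if (((\y.y) true) || true) then (if (if true then true else false) then (let z = (0 < 3) in (\u.0)) else ((\v.(\w.4)) ((\p.(\q.true)) true))) else (\r.(if (let s = 4 in false) then (8 + 6) else 9))) ((\t.((let a = true in (\b.(\c.a))) false)) (((if true then 8 else 8) * (6 + 5)) * (((\d.(\e.2)) false) (if true then (\f.f) else (\g.g))))))
step 4: [beta@0.0.0] ((if (true || true) then (if (if true then true else false) then (let z = (0 < 3) in (\u.0)) else ((\v.(\w.4)) ((\p.(\q.true)) true))) else (\r.(if (let s = 4 in false) then (8 + 6) else 9))) ((\t.((let a = true in (\b.(\c.a))) false)) (((if true then 8 else 8) * (6 + 5)) * (((\d.(\e.2)) false) (if true then (\f.f) else (\g.g))))))
step 5: [delta@0.0] ((if true then (if (if true then true else false) then (let z = (0 < 3) in (\u.0)) else ((\v.(\w.4)) ((\p.(\q.true)) true))) else (\r.(if (let s = 4 in false) then (8 + 6) else 9))) ((\t.((let a = true in (\b.(\c.a))) false)) (((if true then 8 else 8) * (6 + 5)) * (((\d.(\e.2)) false) (if true then (\f.f) else (\g.g))))))
step 6: [if@0] ((if (if true then true else false) then (let z = (0 < 3) in (\u.0)) else ((\v.(\w.4)) ((\p.(\q.true)) true))) ((\t.((let a = true in (\b.(\c.a))) false)) (((if true then 8 else 8) * (6 + 5)) * (((\d.(\e.2)) false) (if true then (\f.f) else (\g.g))))))
step 7: [if@0.0] ((if true then (let z = (0 < 3) in (\u.0)) else ((\v.(\w.4)) ((\p.(\q.true)) true))) ((\t.((let a = true in (\b.(\c.a))) false)) (((if true then 8 else 8) * (6 + 5)) * (((\d.(\e.2)) false) (if true then (\f.f) else (\g.g))))))
step 8: [if@0] ((let z = (0 < 3) in (\u.0)) ((\t.((let a = true in (\b.(\c.a))) false)) (((if true then 8 else 8) * (6 + 5)) * (((\d.(\e.2)) false) (if true then (\f.f) else (\g.g))))))
step 9: [delta@0.0] ((let z = true in (\u.0)) ((\t.((let a = true in (\b.(\c.a))) false)) (((if true then 8 else 8) * (6 + 5)) * (((\d.(\e.2)) false) (if true then (\f.f) else (\g.g))))))
step 10: [let@0] ((\u.0) ((\t.((let a = true in (\b.(\c.a))) false)) (((if true then 8 else 8) * (6 + 5)) * (((\d.(\e.2)) false) (if true then (\f.f) else (\g.g))))))
step 11: [if@1.1.0.0] ((\u.0) ((\t.((let a = true in (\b.(\c.a))) false)) ((8 * (6 + 5)) * (((\d.(\e.2)) false) (if true then (\f.f) else (\g.g))))))
step 12: [delta@1.1.0.1] ((\u.0) ((\t.((let a = true in (\b.(\c.a))) false)) ((8 * 11) * (((\d.(\e.2)) false) (if true then (\f.f) else (\g.g))))))
step 13: [delta@1.1.0] ((\u.0) ((\t.((let a = true in (\b.(\c.a))) false)) (88 * (((\d.(\e.2)) false) (if true then (\f.f) else (\g.g))))))
step 14: [beta@1.1.1.0] ((\u.0) ((\t.((let a = true in (\b.(\c.a))) false)) (88 * ((\e.2) (if true then (\f.f) else (\g.g))))))
step 15: [if@1.1.1.1] ((\u.0) ((\t.((let a = true in (\b.(\c.a))) false)) (88 * ((\e.2) (\f.f)))))
step 16: [beta@1.1.1] ((\u.0) ((\t.((let a = true in (\b.(\c.a))) false)) (88 * 2)))
step 17: [delta@1.1] ((\u.0) ((\t.((let a = true in (\b.(\c.a))) false)) 176))
step 18: [beta@1] ((\u.0) ((let a = true in (\b.(\c.a))) false))
step 19: [let@1.0] ((\u.0) ((\b.(\c.true)) false))
step 20: [beta@1] ((\u.0) (\c.true))
step 21: [beta@root] 0

Answer: 0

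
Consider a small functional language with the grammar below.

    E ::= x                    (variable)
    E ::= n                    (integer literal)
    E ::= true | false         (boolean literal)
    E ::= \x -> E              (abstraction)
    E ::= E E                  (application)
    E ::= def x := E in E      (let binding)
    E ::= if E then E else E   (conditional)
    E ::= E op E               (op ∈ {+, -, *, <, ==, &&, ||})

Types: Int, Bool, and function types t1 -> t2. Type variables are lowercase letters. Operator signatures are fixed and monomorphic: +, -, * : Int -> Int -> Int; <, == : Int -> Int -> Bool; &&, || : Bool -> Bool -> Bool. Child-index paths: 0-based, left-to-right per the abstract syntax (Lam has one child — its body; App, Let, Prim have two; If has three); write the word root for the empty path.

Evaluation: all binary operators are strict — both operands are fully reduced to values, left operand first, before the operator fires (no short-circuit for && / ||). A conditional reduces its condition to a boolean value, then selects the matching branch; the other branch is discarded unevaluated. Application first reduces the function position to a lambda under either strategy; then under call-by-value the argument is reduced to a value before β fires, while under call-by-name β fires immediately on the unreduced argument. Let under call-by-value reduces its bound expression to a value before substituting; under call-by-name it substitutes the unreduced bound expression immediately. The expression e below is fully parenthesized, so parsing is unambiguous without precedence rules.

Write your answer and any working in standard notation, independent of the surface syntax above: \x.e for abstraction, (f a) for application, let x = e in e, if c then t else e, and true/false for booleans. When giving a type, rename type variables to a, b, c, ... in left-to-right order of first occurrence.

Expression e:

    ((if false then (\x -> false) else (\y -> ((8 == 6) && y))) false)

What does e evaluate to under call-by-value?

Trace:
step 0: ((if false then (\x.false) else (\y.((8 == 6) && y))) false)
step 1: [if@0] ((\y.((8 == 6) && y)) false)
step 2: [beta@root] ((8 == 6) && false)
step 3: [delta@0] (false && false)
step 4: [delta@root] false

Answer: false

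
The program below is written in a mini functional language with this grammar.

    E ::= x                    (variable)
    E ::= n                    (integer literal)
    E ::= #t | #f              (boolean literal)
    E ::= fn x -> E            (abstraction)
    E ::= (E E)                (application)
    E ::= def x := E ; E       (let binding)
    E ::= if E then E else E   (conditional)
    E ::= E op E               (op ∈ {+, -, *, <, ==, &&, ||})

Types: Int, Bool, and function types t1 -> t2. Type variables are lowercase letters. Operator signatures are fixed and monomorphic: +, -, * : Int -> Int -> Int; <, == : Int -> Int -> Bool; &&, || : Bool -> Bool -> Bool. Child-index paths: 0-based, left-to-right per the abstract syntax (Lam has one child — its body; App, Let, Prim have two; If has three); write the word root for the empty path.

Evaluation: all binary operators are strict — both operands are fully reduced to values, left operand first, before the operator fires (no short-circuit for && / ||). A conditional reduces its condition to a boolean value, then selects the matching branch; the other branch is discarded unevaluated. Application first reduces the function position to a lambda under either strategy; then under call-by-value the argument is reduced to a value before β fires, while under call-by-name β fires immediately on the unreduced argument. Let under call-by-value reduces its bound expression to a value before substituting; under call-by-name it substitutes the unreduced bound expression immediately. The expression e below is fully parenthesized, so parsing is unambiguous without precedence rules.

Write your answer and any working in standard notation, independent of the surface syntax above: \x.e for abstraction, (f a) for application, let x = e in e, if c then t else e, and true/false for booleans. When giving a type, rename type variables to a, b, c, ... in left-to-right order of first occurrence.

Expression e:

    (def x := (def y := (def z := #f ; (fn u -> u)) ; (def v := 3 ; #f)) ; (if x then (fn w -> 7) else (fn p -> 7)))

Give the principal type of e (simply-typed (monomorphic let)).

Answer: a -> Int

Derivation:
let z : Bool
u : a
\u._ : a -> a
let y : a -> a
let v : Int
let x : Bool
x : Bool
  unify Bool ~ Bool
\w._ : b -> Int
\p._ : c -> Int
  unify b -> Int ~ c -> Int
  unify b ~ c
  unify Int ~ Int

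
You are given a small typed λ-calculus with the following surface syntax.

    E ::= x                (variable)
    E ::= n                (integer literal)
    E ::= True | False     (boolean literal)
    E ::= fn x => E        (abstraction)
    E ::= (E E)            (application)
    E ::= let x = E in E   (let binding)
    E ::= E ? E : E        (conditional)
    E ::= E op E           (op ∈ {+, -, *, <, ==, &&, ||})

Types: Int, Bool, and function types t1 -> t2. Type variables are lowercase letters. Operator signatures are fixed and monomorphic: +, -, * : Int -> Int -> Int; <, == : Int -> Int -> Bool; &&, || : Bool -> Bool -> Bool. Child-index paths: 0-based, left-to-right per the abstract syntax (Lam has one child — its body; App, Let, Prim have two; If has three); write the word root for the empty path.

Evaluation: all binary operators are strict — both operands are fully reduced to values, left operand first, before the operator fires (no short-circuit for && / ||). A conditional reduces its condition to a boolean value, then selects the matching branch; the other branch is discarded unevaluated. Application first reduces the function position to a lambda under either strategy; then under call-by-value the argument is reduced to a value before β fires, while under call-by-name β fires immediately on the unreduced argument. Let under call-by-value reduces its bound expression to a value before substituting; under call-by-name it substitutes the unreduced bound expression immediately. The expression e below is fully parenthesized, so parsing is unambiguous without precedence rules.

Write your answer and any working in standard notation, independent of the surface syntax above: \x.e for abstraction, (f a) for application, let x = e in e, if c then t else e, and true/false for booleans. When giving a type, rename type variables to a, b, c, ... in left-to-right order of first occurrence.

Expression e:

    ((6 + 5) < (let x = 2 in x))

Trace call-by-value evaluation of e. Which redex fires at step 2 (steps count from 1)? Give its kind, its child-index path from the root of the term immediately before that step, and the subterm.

Trace:
step 0: ((6 + 5) < (let x = 2 in x))
step 1: [delta@0] (11 < (let x = 2 in x))
step 2: [let@1] (11 < 2)

Answer: let at 1 : (let x = 2 in x)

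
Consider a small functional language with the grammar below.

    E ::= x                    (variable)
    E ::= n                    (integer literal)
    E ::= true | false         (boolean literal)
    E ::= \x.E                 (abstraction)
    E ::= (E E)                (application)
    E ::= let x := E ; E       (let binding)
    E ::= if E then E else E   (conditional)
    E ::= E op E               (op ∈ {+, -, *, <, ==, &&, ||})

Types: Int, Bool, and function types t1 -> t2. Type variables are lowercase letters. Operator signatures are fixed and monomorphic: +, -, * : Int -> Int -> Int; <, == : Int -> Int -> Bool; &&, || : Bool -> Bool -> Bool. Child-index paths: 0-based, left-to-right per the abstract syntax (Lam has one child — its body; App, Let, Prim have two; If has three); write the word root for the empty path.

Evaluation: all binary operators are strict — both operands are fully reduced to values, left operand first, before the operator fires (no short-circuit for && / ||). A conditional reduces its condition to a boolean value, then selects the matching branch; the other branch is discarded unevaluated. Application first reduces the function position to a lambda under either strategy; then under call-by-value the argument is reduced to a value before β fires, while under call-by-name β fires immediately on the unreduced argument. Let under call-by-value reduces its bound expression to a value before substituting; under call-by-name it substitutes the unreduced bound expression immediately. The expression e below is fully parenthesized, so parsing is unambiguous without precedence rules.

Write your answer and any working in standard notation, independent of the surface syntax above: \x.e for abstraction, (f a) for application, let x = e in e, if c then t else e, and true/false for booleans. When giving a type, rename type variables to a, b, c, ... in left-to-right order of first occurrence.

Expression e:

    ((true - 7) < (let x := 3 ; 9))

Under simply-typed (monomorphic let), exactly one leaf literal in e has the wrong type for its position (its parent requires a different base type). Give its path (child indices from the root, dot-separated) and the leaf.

Derivation:
  unify Bool ~ Int
  FAIL: mismatch Bool ~ Int

Answer: 0.0 : true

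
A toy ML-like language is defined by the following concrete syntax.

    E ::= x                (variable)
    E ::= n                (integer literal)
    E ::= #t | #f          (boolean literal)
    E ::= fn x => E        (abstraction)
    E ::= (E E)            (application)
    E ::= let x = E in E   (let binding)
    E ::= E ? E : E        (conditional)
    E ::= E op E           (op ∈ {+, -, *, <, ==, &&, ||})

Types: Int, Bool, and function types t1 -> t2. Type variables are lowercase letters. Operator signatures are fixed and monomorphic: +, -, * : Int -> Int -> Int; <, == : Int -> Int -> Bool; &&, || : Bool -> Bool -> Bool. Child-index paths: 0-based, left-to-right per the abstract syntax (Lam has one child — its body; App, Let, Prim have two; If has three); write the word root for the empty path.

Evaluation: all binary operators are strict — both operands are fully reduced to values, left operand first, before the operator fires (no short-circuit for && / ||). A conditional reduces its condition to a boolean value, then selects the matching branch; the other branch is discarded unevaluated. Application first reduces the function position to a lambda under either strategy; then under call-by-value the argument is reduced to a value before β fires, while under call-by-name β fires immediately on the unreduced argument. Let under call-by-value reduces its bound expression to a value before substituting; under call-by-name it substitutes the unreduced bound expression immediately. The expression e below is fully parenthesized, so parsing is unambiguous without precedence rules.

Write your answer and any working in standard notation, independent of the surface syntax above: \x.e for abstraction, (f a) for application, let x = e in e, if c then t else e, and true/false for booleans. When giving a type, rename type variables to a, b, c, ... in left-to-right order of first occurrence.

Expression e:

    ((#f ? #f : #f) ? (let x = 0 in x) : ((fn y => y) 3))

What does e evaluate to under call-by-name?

Answer: 3

Trace:
step 0: (if (if false then false else false) then (let x = 0 in x) else ((\y.y) 3))
step 1: [if@0] (if false then (let x = 0 in x) else ((\y.y) 3))
step 2: [if@root] ((\y.y) 3)
step 3: [beta@root] 3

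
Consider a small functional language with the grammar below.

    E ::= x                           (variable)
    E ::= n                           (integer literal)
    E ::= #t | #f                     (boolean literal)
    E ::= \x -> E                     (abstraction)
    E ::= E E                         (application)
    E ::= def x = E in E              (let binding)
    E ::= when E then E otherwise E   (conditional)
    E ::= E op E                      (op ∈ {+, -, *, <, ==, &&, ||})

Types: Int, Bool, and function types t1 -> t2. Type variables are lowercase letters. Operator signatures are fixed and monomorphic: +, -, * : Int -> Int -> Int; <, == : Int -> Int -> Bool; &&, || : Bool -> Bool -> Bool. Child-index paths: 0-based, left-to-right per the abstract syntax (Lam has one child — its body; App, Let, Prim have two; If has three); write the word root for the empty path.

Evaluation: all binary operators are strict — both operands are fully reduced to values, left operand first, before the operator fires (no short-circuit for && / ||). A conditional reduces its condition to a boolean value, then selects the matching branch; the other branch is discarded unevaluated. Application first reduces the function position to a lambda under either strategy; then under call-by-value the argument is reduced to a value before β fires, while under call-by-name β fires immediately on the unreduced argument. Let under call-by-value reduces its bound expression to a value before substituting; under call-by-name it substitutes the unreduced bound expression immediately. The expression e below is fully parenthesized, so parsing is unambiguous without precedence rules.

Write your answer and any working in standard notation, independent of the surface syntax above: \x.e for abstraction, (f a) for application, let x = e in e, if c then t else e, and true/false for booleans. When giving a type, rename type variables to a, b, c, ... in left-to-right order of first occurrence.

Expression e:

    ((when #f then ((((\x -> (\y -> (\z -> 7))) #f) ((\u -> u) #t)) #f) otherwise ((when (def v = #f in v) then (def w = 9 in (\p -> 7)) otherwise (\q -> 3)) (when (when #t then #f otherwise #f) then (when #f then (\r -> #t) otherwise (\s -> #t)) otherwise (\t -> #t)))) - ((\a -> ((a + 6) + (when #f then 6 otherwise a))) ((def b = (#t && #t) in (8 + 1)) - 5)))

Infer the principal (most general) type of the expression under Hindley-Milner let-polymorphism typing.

Working:
  unify Bool ~ Bool
\z._ : c -> Int
\y._ : b -> c -> Int
\x._ : a -> b -> c -> Int
  unify a -> b -> c -> Int ~ Bool -> d
  unify a ~ Bool
  unify b -> c -> Int ~ d
_ _ : b -> c -> Int
u : e
\u._ : e -> e
  unify e -> e ~ Bool -> f
  unify e ~ Bool
  unify Bool ~ f
_ _ : Bool
  unify b -> c -> Int ~ Bool -> g
  unify b ~ Bool
  unify c -> Int ~ g
_ _ : c -> Int
  unify c -> Int ~ Bool -> h
  unify c ~ Bool
  unify Int ~ h
_ _ : Int
let v : Bool
v : Bool
  unify Bool ~ Bool
let w : Int
\p._ : i -> Int
\q._ : j -> Int
  unify i -> Int ~ j -> Int
  unify i ~ j
  unify Int ~ Int
  unify Bool ~ Bool
  unify Bool ~ Bool
  unify Bool ~ Bool
  unify Bool ~ Bool
\r._ : k -> Bool
\s._ : l -> Bool
  unify k -> Bool ~ l -> Bool
  unify k ~ l
  unify Bool ~ Bool
\t._ : m -> Bool
  unify l -> Bool ~ m -> Bool
  unify l ~ m
  unify Bool ~ Bool
  unify j -> Int ~ (m -> Bool) -> n
  unify j ~ m -> Bool
  unify Int ~ n
_ _ : Int
  unify Int ~ Int
  unify Int ~ Int
a : o
  unify o ~ Int
  unify Int ~ Int
  unify Int ~ Int
  unify Bool ~ Bool
a : Int
  unify Int ~ Int
  unify Int ~ Int
\a._ : Int -> Int
  unify Bool ~ Bool
  unify Bool ~ Bool
let b : Bool
  unify Int ~ Int
  unify Int ~ Int
  unify Int ~ Int
  unify Int ~ Int
  unify Int -> Int ~ Int -> p
  unify Int ~ Int
  unify Int ~ p
_ _ : Int
  unify Int ~ Int

Answer: Int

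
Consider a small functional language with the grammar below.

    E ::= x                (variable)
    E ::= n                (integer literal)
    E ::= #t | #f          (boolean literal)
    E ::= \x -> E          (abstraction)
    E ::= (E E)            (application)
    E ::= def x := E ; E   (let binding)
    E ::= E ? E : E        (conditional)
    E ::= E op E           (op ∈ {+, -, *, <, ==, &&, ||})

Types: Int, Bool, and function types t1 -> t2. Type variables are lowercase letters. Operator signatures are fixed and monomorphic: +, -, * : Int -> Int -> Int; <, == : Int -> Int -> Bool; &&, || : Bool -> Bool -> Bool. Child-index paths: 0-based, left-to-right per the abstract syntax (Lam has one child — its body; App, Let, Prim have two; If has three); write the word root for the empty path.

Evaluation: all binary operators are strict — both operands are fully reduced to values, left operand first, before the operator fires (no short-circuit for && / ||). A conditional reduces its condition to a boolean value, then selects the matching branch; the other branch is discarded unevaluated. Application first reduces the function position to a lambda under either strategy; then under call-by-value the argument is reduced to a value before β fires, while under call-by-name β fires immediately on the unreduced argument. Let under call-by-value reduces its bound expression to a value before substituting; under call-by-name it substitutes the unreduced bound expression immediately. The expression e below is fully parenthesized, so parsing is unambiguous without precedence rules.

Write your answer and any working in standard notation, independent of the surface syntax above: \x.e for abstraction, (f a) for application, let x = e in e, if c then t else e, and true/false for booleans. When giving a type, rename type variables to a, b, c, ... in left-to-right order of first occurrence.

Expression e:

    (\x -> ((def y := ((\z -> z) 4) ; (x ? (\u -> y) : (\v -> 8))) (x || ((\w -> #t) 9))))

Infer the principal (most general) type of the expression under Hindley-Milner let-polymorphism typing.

Working:
z : b
\z._ : b -> b
  unify b -> b ~ Int -> c
  unify b ~ Int
  unify Int ~ c
_ _ : Int
let y : Int
x : a
  unify a ~ Bool
y : Int
\u._ : d -> Int
\v._ : e -> Int
  unify d -> Int ~ e -> Int
  unify d ~ e
  unify Int ~ Int
x : Bool
  unify Bool ~ Bool
\w._ : f -> Bool
  unify f -> Bool ~ Int -> g
  unify f ~ Int
  unify Bool ~ g
_ _ : Bool
  unify Bool ~ Bool
  unify e -> Int ~ Bool -> h
  unify e ~ Bool
  unify Int ~ h
_ _ : Int
\x._ : Bool -> Int

Answer: Bool -> Int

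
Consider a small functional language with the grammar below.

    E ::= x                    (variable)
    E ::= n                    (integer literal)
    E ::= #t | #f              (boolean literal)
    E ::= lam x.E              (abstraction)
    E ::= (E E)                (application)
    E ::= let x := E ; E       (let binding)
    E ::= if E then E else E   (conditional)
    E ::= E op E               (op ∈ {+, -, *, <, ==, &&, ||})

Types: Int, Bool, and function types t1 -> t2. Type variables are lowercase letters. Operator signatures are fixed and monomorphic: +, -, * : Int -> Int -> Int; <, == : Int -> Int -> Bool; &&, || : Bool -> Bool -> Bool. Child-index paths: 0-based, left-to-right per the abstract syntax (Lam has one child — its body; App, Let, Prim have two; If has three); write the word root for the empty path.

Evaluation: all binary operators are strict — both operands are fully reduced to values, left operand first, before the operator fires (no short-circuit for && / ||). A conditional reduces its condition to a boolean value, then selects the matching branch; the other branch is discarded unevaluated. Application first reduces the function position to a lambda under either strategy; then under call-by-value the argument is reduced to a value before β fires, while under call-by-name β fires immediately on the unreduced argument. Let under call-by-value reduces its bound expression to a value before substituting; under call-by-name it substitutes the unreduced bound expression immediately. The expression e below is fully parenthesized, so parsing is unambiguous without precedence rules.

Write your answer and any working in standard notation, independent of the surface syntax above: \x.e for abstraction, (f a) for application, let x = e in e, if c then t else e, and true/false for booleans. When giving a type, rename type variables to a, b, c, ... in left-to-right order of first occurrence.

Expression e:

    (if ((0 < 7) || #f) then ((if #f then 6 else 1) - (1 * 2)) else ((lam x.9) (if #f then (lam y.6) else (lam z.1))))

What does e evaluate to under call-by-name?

Working:
step 0: (if ((0 < 7) || false) then ((if false then 6 else 1) - (1 * 2)) else ((\x.9) (if false then (\y.6) else (\z.1))))
step 1: [delta@0.0] (if (true || false) then ((if false then 6 else 1) - (1 * 2)) else ((\x.9) (if false then (\y.6) else (\z.1))))
step 2: [delta@0] (if true then ((if false then 6 else 1) - (1 * 2)) else ((\x.9) (if false then (\y.6) else (\z.1))))
step 3: [if@root] ((if false then 6 else 1) - (1 * 2))
step 4: [if@0] (1 - (1 * 2))
step 5: [delta@1] (1 - 2)
step 6: [delta@root] -1

Answer: -1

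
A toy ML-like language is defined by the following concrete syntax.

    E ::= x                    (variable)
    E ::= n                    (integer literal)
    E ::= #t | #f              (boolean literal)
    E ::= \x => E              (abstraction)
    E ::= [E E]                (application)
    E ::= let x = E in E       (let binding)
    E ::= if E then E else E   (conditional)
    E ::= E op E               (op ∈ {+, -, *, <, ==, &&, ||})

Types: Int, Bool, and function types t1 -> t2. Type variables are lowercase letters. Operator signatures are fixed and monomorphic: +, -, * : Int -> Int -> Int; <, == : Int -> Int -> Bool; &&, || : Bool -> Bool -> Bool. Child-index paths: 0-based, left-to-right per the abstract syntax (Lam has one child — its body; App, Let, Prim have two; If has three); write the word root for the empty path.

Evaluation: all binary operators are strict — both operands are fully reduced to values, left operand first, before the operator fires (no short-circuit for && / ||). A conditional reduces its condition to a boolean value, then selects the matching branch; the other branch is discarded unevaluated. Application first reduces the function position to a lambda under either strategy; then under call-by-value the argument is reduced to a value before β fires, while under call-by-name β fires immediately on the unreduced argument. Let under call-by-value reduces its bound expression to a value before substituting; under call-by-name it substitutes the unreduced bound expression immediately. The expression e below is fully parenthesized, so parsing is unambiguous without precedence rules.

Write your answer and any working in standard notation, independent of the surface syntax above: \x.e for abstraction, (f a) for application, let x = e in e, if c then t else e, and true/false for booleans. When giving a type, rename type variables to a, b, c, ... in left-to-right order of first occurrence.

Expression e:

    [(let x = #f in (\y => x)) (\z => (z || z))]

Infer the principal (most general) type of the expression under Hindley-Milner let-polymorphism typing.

Answer: Bool

Derivation:
let x : Bool
x : Bool
\y._ : a -> Bool
z : b
  unify b ~ Bool
z : Bool
  unify Bool ~ Bool
\z._ : Bool -> Bool
  unify a -> Bool ~ (Bool -> Bool) -> c
  unify a ~ Bool -> Bool
  unify Bool ~ c
_ _ : Bool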